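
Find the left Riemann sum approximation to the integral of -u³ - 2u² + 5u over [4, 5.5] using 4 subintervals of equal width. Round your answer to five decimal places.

-174.82910

Δu = (5.5 − 4)/4 = 0.375.
Left endpoints: 4, 4.375, 4.75, 5.125.
f(4) = -76, f(4.375) = -51275/512, f(4.75) = -128.546875, f(5.125) = -82697/512.
Sum = Δu · [f(4) + f(4.375) + f(4.75) + f(5.125)].
Sum ≈ -174.82910.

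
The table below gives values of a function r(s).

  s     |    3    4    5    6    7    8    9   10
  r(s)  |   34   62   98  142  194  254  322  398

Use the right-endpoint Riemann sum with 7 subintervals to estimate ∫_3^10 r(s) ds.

1470

Δs = 1.
Sum = 1·[62 + 98 + 142 + 194 + 254 + 322 + 398] = 1470.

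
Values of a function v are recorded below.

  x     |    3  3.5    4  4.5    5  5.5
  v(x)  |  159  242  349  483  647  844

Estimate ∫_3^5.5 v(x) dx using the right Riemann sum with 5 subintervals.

1282.5

Δx = 0.5.
Sum = 0.5·[242 + 349 + 483 + 647 + 844] = 1282.5.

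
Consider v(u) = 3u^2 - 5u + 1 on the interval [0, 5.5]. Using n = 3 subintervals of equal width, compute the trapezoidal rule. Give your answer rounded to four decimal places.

Δu = (5.5 − 0)/3 = 11/6.
v(0) = 1, v(11/6) = 23/12, v(11/3) = 23, v(5.5) = 64.25.
T_3 = (Δu/2)·[v(u_0) + 2v(u_1) + 2v(u_2) + v(u_3)].
Sum ≈ 105.4931.

105.4931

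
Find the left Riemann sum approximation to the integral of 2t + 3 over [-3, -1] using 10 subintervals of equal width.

-2.4

Δt = (-1 − (-3))/10 = 0.2.
Left endpoints: -3, -2.8, -2.6, -2.4, -2.2, -2, -1.8, -1.6, -1.4, -1.2.
f(-3) = -3, f(-2.8) = -2.6, f(-2.6) = -2.2, f(-2.4) = -1.8, f(-2.2) = -1.4, f(-2) = -1, f(-1.8) = -0.6, f(-1.6) = -0.2, f(-1.4) = 0.2, f(-1.2) = 0.6.
Sum = Δt · [f(-3) + f(-2.8) + f(-2.6) + ...].
Sum = -2.4.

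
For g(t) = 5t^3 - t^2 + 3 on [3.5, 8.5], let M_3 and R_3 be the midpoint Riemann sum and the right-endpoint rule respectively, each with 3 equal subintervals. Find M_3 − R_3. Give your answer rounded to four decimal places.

-2639.2361

M_3 ≈ 6059.074074.
R_3 ≈ 8698.310185.
M_3 − R_3 ≈ -2639.2361.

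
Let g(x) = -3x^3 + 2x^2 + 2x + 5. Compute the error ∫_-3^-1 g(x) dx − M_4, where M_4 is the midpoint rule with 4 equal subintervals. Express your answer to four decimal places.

0.8333

Exact integral: ∫_-3^-1 g(x) dx ≈ 79.333333.
M_4 = 78.5.
Error ≈ 79.333333 − 78.5 ≈ 0.8333.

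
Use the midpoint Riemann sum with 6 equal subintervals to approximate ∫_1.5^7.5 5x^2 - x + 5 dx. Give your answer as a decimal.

Δx = (7.5 − 1.5)/6 = 1.
Midpoints: 2, 3, 4, 5, 6, 7.
f(2) = 23, f(3) = 47, f(4) = 81, f(5) = 125, f(6) = 179, f(7) = 243.
Sum = Δx · [f(2) + f(3) + f(4) + ...].
Sum = 698.

698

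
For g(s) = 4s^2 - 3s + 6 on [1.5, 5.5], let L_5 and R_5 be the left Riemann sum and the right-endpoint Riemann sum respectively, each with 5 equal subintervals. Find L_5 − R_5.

-80

L_5 = 161.04.
R_5 = 241.04.
L_5 − R_5 = -80.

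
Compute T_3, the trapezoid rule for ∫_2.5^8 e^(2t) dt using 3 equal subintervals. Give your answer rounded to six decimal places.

Δt = (8 − 2.5)/3 = 11/6.
f(2.5) ≈ 148.413159, f(13/3) ≈ 5806.113346, f(37/6) ≈ 227142.609147, f(8) ≈ 8886110.520508.
T_3 = (Δt/2)·[f(t_0) + 2f(t_1) + 2f(t_2) + f(t_3)].
Sum ≈ 8572810.013765.

8572810.013765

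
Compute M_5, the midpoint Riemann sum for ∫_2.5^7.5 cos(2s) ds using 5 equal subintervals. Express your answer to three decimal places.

Δs = (7.5 − 2.5)/5 = 1.
Midpoints: 3, 4, 5, 6, 7.
f(3) ≈ 0.960, f(4) ≈ -0.146, f(5) ≈ -0.839, f(6) ≈ 0.844, f(7) ≈ 0.137.
Sum = Δs · [f(3) + f(4) + f(5) + f(6) + f(7)].
Sum ≈ 0.956.

0.956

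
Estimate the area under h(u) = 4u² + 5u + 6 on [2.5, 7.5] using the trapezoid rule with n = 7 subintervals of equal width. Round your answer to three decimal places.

Δu = (7.5 − 2.5)/7 = 5/7.
h(2.5) = 43.5, h(45/14) = 6213/98, h(55/14) = 8563/98, h(65/14) = 11313/98, h(75/14) = 14463/98, h(85/14) = 18013/98, h(95/14) = 21963/98, h(7.5) = 268.5.
T_7 = (Δu/2)·[h(u_0) + 2h(u_1) + ... + 2h(u_{6}) + h(u_7)].
Sum ≈ 698.367.

698.367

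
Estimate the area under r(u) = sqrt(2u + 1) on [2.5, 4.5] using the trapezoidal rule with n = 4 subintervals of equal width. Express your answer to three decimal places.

Δu = (4.5 − 2.5)/4 = 0.5.
r(2.5) ≈ 2.449, r(3) ≈ 2.646, r(3.5) ≈ 2.828, r(4) ≈ 3.000, r(4.5) ≈ 3.162.
T_4 = (Δu/2)·[r(u_0) + 2r(u_1) + 2r(u_2) + 2r(u_3) + r(u_4)].
Sum ≈ 5.640.

5.640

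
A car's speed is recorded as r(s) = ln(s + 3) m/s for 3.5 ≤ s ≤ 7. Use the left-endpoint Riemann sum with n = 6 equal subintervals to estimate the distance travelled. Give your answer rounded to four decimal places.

7.2320

Δs = (7 − 3.5)/6 = 7/12.
Left endpoints: 3.5, 49/12, 14/3, 5.25, 35/6, 77/12.
r(3.5) ≈ 1.8718, r(49/12) ≈ 1.9577, r(14/3) ≈ 2.0369, r(5.25) ≈ 2.1102, r(35/6) ≈ 2.1785, r(77/12) ≈ 2.2425.
Sum = Δs · [r(3.5) + r(49/12) + r(14/3) + ...].
Sum ≈ 7.2320.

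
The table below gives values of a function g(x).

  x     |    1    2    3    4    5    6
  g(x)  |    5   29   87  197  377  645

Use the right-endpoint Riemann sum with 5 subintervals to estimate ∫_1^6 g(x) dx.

1335

Δx = 1.
Sum = 1·[29 + 87 + 197 + 377 + 645] = 1335.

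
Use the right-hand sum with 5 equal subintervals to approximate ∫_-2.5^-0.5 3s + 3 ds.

-1.8

Δs = (-0.5 − (-2.5))/5 = 0.4.
Right endpoints: -2.1, -1.7, -1.3, -0.9, -0.5.
f(-2.1) = -3.3, f(-1.7) = -2.1, f(-1.3) = -0.9, f(-0.9) = 0.3, f(-0.5) = 1.5.
Sum = Δs · [f(-2.1) + f(-1.7) + f(-1.3) + f(-0.9) + f(-0.5)].
Sum = -1.8.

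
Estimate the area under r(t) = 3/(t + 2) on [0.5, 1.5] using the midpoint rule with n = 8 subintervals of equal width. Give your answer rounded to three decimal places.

Δt = (1.5 − 0.5)/8 = 0.125.
Midpoints: 0.5625, 0.6875, 0.8125, 0.9375, 1.0625, 1.1875, 1.3125, 1.4375.
r(0.5625) = 48/41, r(0.6875) = 48/43, r(0.8125) = 16/15, r(0.9375) = 48/47, r(1.0625) = 48/49, r(1.1875) = 16/17, r(1.3125) = 48/53, r(1.4375) = 48/55.
Sum = Δt · [r(0.5625) + r(0.6875) + r(0.8125) + ...].
Sum ≈ 1.009.

1.009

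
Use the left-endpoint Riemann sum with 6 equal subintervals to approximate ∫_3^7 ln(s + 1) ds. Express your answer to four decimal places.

Δs = (7 − 3)/6 = 2/3.
Left endpoints: 3, 11/3, 13/3, 5, 17/3, 19/3.
f(3) ≈ 1.3863, f(11/3) ≈ 1.5404, f(13/3) ≈ 1.6740, f(5) ≈ 1.7918, f(17/3) ≈ 1.8971, f(19/3) ≈ 1.9924.
Sum = Δs · [f(3) + f(11/3) + f(13/3) + ...].
Sum ≈ 6.8547.

6.8547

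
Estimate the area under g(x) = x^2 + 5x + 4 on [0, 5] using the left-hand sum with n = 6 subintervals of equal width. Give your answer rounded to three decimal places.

Δx = (5 − 0)/6 = 5/6.
Left endpoints: 0, 5/6, 5/3, 2.5, 10/3, 25/6.
g(0) = 4, g(5/6) = 319/36, g(5/3) = 136/9, g(2.5) = 22.75, g(10/3) = 286/9, g(25/6) = 1519/36.
Sum = Δx · [g(0) + g(5/6) + g(5/3) + ...].
Sum ≈ 103.912.

103.912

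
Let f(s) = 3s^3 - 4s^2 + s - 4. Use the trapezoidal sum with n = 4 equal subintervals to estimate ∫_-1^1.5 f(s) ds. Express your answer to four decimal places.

Δs = (1.5 − (-1))/4 = 0.625.
f(-1) = -12, f(-0.375) = -2609/512, f(0.25) = -3.953125, f(0.875) = -2139/512, f(1.5) = -1.375.
T_4 = (Δs/2)·[f(s_0) + 2f(s_1) + 2f(s_2) + 2f(s_3) + f(s_4)].
Sum ≈ -12.4463.

-12.4463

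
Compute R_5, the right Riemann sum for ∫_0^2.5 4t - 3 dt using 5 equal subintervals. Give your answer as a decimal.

Δt = (2.5 − 0)/5 = 0.5.
Right endpoints: 0.5, 1, 1.5, 2, 2.5.
f(0.5) = -1, f(1) = 1, f(1.5) = 3, f(2) = 5, f(2.5) = 7.
Sum = Δt · [f(0.5) + f(1) + f(1.5) + f(2) + f(2.5)].
Sum = 7.5.

7.5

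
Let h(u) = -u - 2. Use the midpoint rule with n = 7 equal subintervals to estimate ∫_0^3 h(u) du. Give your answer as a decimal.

-10.5

Δu = (3 − 0)/7 = 3/7.
Midpoints: 3/14, 9/14, 15/14, 1.5, 27/14, 33/14, 39/14.
h(3/14) = -31/14, h(9/14) = -37/14, h(15/14) = -43/14, h(1.5) = -3.5, h(27/14) = -55/14, h(33/14) = -61/14, h(39/14) = -67/14.
Sum = Δu · [h(3/14) + h(9/14) + h(15/14) + ...].
Sum = -10.5.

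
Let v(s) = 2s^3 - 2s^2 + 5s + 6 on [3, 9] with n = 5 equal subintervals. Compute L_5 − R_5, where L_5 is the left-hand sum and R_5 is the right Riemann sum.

-1548

L_5 = 2262.96.
R_5 = 3810.96.
L_5 − R_5 = -1548.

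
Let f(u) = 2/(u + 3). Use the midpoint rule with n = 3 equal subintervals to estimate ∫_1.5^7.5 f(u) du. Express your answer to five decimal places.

1.68166

Δu = (7.5 − 1.5)/3 = 2.
Midpoints: 2.5, 4.5, 6.5.
f(2.5) = 4/11, f(4.5) = 4/15, f(6.5) = 4/19.
Sum = Δu · [f(2.5) + f(4.5) + f(6.5)].
Sum ≈ 1.68166.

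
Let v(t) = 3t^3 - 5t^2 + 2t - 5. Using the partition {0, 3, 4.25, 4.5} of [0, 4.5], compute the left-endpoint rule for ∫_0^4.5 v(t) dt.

Subinterval widths: 3, 1.25, 0.25.
Left endpoints: 0, 3, 4.25.
v(0) = -5, v(3) = 37, v(4.25) = 143.484375.
Sum = Σ Δt_i · v(t_i).
Sum = 67.12109375.

67.12109375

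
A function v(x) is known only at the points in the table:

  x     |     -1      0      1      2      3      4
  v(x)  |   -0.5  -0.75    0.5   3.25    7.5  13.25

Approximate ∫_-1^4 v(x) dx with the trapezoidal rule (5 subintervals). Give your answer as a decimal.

16.875

Δx = 1.
T_5 = (1/2)·[(-0.5) + 2·(-0.75) + 2·0.5 + 2·3.25 + 2·7.5 + 13.25] = 16.875.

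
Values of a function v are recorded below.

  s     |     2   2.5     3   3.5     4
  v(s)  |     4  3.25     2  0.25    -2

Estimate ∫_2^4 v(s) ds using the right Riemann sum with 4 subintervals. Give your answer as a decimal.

Δs = 0.5.
Sum = 0.5·[3.25 + 2 + 0.25 + (-2)] = 1.75.

1.75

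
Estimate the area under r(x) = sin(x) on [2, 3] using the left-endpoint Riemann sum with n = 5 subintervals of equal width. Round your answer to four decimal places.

0.6487

Δx = (3 − 2)/5 = 0.2.
Left endpoints: 2, 2.2, 2.4, 2.6, 2.8.
r(2) ≈ 0.9093, r(2.2) ≈ 0.8085, r(2.4) ≈ 0.6755, r(2.6) ≈ 0.5155, r(2.8) ≈ 0.3350.
Sum = Δx · [r(2) + r(2.2) + r(2.4) + r(2.6) + r(2.8)].
Sum ≈ 0.6487.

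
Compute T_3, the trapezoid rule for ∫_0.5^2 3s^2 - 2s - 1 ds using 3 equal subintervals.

Δs = (2 − 0.5)/3 = 0.5.
f(0.5) = -1.25, f(1) = 0, f(1.5) = 2.75, f(2) = 7.
T_3 = (Δs/2)·[f(s_0) + 2f(s_1) + 2f(s_2) + f(s_3)].
Sum = 2.8125.

2.8125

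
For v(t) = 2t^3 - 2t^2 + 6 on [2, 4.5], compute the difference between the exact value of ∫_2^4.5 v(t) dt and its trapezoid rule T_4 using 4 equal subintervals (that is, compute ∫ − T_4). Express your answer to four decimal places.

Exact integral: ∫_2^4.5 v(t) dt ≈ 156.614583.
T_4 ≈ 159.462891.
Error ≈ 156.614583 − 159.462891 ≈ -2.8483.

-2.8483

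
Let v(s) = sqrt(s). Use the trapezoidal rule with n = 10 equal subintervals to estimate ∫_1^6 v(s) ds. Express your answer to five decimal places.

9.12516

Δs = (6 − 1)/10 = 0.5.
v(1) ≈ 1.00000, v(1.5) ≈ 1.22474, v(2) ≈ 1.41421, v(2.5) ≈ 1.58114, v(3) ≈ 1.73205, v(3.5) ≈ 1.87083, v(4) ≈ 2.00000, v(4.5) ≈ 2.12132, v(5) ≈ 2.23607, v(5.5) ≈ 2.34521, v(6) ≈ 2.44949.
T_10 = (Δs/2)·[v(s_0) + 2v(s_1) + ... + 2v(s_{9}) + v(s_10)].
Sum ≈ 9.12516.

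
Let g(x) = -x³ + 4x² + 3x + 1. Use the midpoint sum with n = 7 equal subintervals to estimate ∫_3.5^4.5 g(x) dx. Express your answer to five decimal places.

12.34694

Δx = (4.5 − 3.5)/7 = 1/7.
Midpoints: 25/7, 26/7, 27/7, 4, 29/7, 30/7, 31/7.
g(25/7) = 5893/343, g(26/7) = 5517/343, g(27/7) = 5041/343, g(4) = 13, g(29/7) = 3765/343, g(30/7) = 2953/343, g(31/7) = 2017/343.
Sum = Δx · [g(25/7) + g(26/7) + g(27/7) + ...].
Sum ≈ 12.34694.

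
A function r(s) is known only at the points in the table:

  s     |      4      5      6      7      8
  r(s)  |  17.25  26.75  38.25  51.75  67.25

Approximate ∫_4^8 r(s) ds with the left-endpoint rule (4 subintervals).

Δs = 1.
Sum = 1·[17.25 + 26.75 + 38.25 + 51.75] = 134.

134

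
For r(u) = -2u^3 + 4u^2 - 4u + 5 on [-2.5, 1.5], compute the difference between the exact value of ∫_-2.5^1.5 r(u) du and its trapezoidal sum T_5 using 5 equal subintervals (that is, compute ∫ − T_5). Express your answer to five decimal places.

-2.98667

Exact integral: ∫_-2.5^1.5 r(u) du ≈ 70.3333333.
T_5 = 73.32.
Error ≈ 70.3333333 − 73.32 ≈ -2.98667.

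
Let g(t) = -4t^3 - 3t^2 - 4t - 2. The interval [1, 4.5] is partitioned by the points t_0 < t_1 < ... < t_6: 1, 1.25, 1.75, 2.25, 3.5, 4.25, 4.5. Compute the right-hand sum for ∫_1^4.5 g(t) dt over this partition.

Subinterval widths: 0.25, 0.5, 0.5, 1.25, 0.75, 0.25.
Right endpoints: 1.25, 1.75, 2.25, 3.5, 4.25, 4.5.
g(1.25) = -19.5, g(1.75) = -39.625, g(2.25) = -71.75, g(3.5) = -224.25, g(4.25) = -380.25, g(4.5) = -445.25.
Sum = Σ Δt_i · g(t_i).
Sum = -737.375.

-737.375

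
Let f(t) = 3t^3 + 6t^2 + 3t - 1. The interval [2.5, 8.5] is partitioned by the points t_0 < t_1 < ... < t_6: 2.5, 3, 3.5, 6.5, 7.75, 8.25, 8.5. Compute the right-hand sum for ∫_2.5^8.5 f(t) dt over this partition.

7322.21484375

Subinterval widths: 0.5, 0.5, 3, 1.25, 0.5, 0.25.
Right endpoints: 3, 3.5, 6.5, 7.75, 8.25, 8.5.
f(3) = 143, f(3.5) = 211.625, f(6.5) = 1095.875, f(7.75) = 1779.078125, f(8.25) = 2116.671875, f(8.5) = 2300.375.
Sum = Σ Δt_i · f(t_i).
Sum = 7322.21484375.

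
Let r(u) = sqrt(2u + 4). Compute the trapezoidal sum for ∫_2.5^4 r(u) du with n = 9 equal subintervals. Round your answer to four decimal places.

Δu = (4 − 2.5)/9 = 1/6.
r(2.5) ≈ 3.0000, r(8/3) ≈ 3.0551, r(17/6) ≈ 3.1091, r(3) ≈ 3.1623, r(19/6) ≈ 3.2146, r(10/3) ≈ 3.2660, r(3.5) ≈ 3.3166, r(11/3) ≈ 3.3665, r(23/6) ≈ 3.4157, r(4) ≈ 3.4641.
T_9 = (Δu/2)·[r(u_0) + 2r(u_1) + ... + 2r(u_{8}) + r(u_9)].
Sum ≈ 4.8563.

4.8563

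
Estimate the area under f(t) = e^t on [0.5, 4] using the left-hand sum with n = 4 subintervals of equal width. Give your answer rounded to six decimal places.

Δt = (4 − 0.5)/4 = 0.875.
Left endpoints: 0.5, 1.375, 2.25, 3.125.
f(0.5) ≈ 1.648721, f(1.375) ≈ 3.955077, f(2.25) ≈ 9.487736, f(3.125) ≈ 22.759895.
Sum = Δt · [f(0.5) + f(1.375) + f(2.25) + f(3.125)].
Sum ≈ 33.120000.

33.120000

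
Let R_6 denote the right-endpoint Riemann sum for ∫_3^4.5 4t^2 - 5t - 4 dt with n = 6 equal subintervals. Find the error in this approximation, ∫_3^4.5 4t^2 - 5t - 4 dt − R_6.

-4.75

Exact integral: ∫_3^4.5 f(t) dt = 51.375.
R_6 = 56.125.
Error = 51.375 − 56.125 = -4.75.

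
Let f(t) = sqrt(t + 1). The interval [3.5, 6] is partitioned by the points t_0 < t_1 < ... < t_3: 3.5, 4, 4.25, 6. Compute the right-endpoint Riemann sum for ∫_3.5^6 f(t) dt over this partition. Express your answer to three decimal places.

6.321

Subinterval widths: 0.5, 0.25, 1.75.
Right endpoints: 4, 4.25, 6.
f(4) ≈ 2.236, f(4.25) ≈ 2.291, f(6) ≈ 2.646.
Sum = Σ Δt_i · f(t_i).
Sum ≈ 6.321.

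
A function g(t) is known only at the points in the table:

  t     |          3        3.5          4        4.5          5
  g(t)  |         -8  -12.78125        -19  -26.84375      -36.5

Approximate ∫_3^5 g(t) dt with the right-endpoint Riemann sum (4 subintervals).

-47.5625

Δt = 0.5.
Sum = 0.5·[(-12.78125) + (-19) + (-26.84375) + (-36.5)] = -47.5625.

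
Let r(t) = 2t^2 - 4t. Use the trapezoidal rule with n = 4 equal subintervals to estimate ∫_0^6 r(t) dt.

Δt = (6 − 0)/4 = 1.5.
r(0) = 0, r(1.5) = -1.5, r(3) = 6, r(4.5) = 22.5, r(6) = 48.
T_4 = (Δt/2)·[r(t_0) + 2r(t_1) + 2r(t_2) + 2r(t_3) + r(t_4)].
Sum = 76.5.

76.5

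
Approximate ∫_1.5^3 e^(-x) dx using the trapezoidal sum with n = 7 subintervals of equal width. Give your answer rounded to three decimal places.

Δx = (3 − 1.5)/7 = 3/14.
f(1.5) ≈ 0.223, f(12/7) ≈ 0.180, f(27/14) ≈ 0.145, f(15/7) ≈ 0.117, f(33/14) ≈ 0.095, f(18/7) ≈ 0.076, f(39/14) ≈ 0.062, f(3) ≈ 0.050.
T_7 = (Δx/2)·[f(x_0) + 2f(x_1) + ... + 2f(x_{6}) + f(x_7)].
Sum ≈ 0.174.

0.174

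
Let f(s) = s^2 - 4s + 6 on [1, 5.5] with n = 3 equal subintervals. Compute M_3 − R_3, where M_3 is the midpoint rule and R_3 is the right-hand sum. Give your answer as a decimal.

M_3 = 22.78125.
R_3 = 33.75.
M_3 − R_3 = -10.96875.

-10.96875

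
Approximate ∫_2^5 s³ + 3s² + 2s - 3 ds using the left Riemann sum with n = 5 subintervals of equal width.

227.88

Δs = (5 − 2)/5 = 0.6.
Left endpoints: 2, 2.6, 3.2, 3.8, 4.4.
f(2) = 21, f(2.6) = 40.056, f(3.2) = 66.888, f(3.8) = 102.792, f(4.4) = 149.064.
Sum = Δs · [f(2) + f(2.6) + f(3.2) + f(3.8) + f(4.4)].
Sum = 227.88.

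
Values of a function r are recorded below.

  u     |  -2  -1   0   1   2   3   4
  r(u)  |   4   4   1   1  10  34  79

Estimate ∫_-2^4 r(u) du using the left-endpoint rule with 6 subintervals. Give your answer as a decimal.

54

Δu = 1.
Sum = 1·[4 + 4 + 1 + 1 + 10 + 34] = 54.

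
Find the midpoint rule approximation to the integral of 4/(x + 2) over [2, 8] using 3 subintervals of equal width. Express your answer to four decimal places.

Δx = (8 − 2)/3 = 2.
Midpoints: 3, 5, 7.
f(3) = 0.8, f(5) = 4/7, f(7) = 4/9.
Sum = Δx · [f(3) + f(5) + f(7)].
Sum ≈ 3.6317.

3.6317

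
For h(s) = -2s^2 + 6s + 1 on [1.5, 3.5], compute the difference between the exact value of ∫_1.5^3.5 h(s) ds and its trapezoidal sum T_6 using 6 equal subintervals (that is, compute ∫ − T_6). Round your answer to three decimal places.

0.074

Exact integral: ∫_1.5^3.5 h(s) ds ≈ 5.66667.
T_6 ≈ 5.59259.
Error ≈ 5.66667 − 5.59259 ≈ 0.074.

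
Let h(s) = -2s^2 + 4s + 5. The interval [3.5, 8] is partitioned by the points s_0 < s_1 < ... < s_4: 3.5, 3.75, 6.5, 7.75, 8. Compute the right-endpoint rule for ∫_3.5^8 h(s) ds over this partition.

-277.0625

Subinterval widths: 0.25, 2.75, 1.25, 0.25.
Right endpoints: 3.75, 6.5, 7.75, 8.
h(3.75) = -8.125, h(6.5) = -53.5, h(7.75) = -84.125, h(8) = -91.
Sum = Σ Δs_i · h(s_i).
Sum = -277.0625.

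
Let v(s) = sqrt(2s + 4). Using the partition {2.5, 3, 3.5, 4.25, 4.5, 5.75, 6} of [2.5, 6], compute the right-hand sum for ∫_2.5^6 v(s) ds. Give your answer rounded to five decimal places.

12.71374

Subinterval widths: 0.5, 0.5, 0.75, 0.25, 1.25, 0.25.
Right endpoints: 3, 3.5, 4.25, 4.5, 5.75, 6.
v(3) ≈ 3.16228, v(3.5) ≈ 3.31662, v(4.25) ≈ 3.53553, v(4.5) ≈ 3.60555, v(5.75) ≈ 3.93700, v(6) ≈ 4.00000.
Sum = Σ Δs_i · v(s_i).
Sum ≈ 12.71374.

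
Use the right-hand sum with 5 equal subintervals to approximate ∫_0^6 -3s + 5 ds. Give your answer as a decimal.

Δs = (6 − 0)/5 = 1.2.
Right endpoints: 1.2, 2.4, 3.6, 4.8, 6.
f(1.2) = 1.4, f(2.4) = -2.2, f(3.6) = -5.8, f(4.8) = -9.4, f(6) = -13.
Sum = Δs · [f(1.2) + f(2.4) + f(3.6) + f(4.8) + f(6)].
Sum = -34.8.

-34.8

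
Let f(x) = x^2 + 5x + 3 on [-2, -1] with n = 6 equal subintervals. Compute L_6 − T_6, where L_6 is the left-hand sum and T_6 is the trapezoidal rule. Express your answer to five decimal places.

-0.16667

L_6 ≈ -2.3287037.
T_6 ≈ -2.1620370.
L_6 − T_6 ≈ -0.16667.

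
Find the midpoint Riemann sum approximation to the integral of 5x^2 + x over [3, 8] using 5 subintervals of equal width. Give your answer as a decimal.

Δx = (8 − 3)/5 = 1.
Midpoints: 3.5, 4.5, 5.5, 6.5, 7.5.
f(3.5) = 64.75, f(4.5) = 105.75, f(5.5) = 156.75, f(6.5) = 217.75, f(7.5) = 288.75.
Sum = Δx · [f(3.5) + f(4.5) + f(5.5) + f(6.5) + f(7.5)].
Sum = 833.75.

833.75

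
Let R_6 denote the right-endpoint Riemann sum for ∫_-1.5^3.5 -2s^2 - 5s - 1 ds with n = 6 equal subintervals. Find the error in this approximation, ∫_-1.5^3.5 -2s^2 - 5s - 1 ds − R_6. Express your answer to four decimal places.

Exact integral: ∫_-1.5^3.5 f(s) ds ≈ -60.833333.
R_6 ≈ -80.740741.
Error ≈ -60.833333 − (-80.740741) ≈ 19.9074.

19.9074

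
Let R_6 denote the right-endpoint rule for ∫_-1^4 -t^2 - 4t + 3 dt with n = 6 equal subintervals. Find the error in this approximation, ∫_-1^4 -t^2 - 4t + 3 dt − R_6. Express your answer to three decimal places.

15.162

Exact integral: ∫_-1^4 f(t) dt ≈ -36.66667.
R_6 ≈ -51.82870.
Error ≈ -36.66667 − (-51.82870) ≈ 15.162.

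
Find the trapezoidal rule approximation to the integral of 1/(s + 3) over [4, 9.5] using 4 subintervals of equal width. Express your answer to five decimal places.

Δs = (9.5 − 4)/4 = 1.375.
f(4) = 1/7, f(5.375) = 8/67, f(6.75) = 4/39, f(8.125) = 8/89, f(9.5) = 0.08.
T_4 = (Δs/2)·[f(s_0) + 2f(s_1) + 2f(s_2) + 2f(s_3) + f(s_4)].
Sum ≈ 0.58201.

0.58201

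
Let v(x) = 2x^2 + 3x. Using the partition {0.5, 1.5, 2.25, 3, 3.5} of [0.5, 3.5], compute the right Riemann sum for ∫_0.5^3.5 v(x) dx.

Subinterval widths: 1, 0.75, 0.75, 0.5.
Right endpoints: 1.5, 2.25, 3, 3.5.
v(1.5) = 9, v(2.25) = 16.875, v(3) = 27, v(3.5) = 35.
Sum = Σ Δx_i · v(x_i).
Sum = 59.40625.

59.40625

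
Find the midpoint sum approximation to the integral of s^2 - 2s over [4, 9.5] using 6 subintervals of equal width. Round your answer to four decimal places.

189.8232

Δs = (9.5 − 4)/6 = 11/12.
Midpoints: 107/24, 5.375, 151/24, 173/24, 8.125, 217/24.
f(107/24) = 6313/576, f(5.375) = 18.140625, f(151/24) = 15553/576, f(173/24) = 21625/576, f(8.125) = 49.765625, f(217/24) = 36673/576.
Sum = Δs · [f(107/24) + f(5.375) + f(151/24) + ...].
Sum ≈ 189.8232.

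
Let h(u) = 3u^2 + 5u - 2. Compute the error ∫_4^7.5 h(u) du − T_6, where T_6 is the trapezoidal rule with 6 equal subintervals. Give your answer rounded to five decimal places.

Exact integral: ∫_4^7.5 h(u) du = 451.5.
T_6 ≈ 452.0954861.
Error ≈ 451.5 − 452.0954861 ≈ -0.59549.

-0.59549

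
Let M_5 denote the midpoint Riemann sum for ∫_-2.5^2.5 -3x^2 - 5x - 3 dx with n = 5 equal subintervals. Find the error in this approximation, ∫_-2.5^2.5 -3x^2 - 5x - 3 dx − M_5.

Exact integral: ∫_-2.5^2.5 f(x) dx = -46.25.
M_5 = -45.
Error = -46.25 − (-45) = -1.25.

-1.25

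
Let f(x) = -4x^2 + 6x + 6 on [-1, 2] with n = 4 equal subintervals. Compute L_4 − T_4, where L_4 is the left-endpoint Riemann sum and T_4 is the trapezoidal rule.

-2.25

L_4 = 11.625.
T_4 = 13.875.
L_4 − T_4 = -2.25.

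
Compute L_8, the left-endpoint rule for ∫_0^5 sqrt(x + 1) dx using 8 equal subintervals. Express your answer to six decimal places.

Δx = (5 − 0)/8 = 0.625.
Left endpoints: 0, 0.625, 1.25, 1.875, 2.5, 3.125, 3.75, 4.375.
f(0) ≈ 1.000000, f(0.625) ≈ 1.274755, f(1.25) ≈ 1.500000, f(1.875) ≈ 1.695582, f(2.5) ≈ 1.870829, f(3.125) ≈ 2.031010, f(3.75) ≈ 2.179449, f(4.375) ≈ 2.318405.
Sum = Δx · [f(0) + f(0.625) + f(1.25) + ...].
Sum ≈ 8.668769.

8.668769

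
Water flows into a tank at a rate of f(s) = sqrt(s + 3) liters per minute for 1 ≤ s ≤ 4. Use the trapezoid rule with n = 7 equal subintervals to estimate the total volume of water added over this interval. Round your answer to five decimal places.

7.01257

Δs = (4 − 1)/7 = 3/7.
f(1) ≈ 2.00000, f(10/7) ≈ 2.10442, f(13/7) ≈ 2.20389, f(16/7) ≈ 2.29907, f(19/7) ≈ 2.39046, f(22/7) ≈ 2.47848, f(25/7) ≈ 2.56348, f(4) ≈ 2.64575.
T_7 = (Δs/2)·[f(s_0) + 2f(s_1) + ... + 2f(s_{6}) + f(s_7)].
Sum ≈ 7.01257.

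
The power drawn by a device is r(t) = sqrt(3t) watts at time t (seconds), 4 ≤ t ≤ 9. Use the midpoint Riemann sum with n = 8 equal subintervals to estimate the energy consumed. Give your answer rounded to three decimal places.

21.942

Δt = (9 − 4)/8 = 0.625.
Midpoints: 4.3125, 4.9375, 5.5625, 6.1875, 6.8125, 7.4375, 8.0625, 8.6875.
r(4.3125) ≈ 3.597, r(4.9375) ≈ 3.849, r(5.5625) ≈ 4.085, r(6.1875) ≈ 4.308, r(6.8125) ≈ 4.521, r(7.4375) ≈ 4.724, r(8.0625) ≈ 4.918, r(8.6875) ≈ 5.105.
Sum = Δt · [r(4.3125) + r(4.9375) + r(5.5625) + ...].
Sum ≈ 21.942.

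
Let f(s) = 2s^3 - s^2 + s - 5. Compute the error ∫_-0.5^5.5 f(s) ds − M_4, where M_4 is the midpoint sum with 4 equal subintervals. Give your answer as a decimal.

15.75

Exact integral: ∫_-0.5^5.5 f(s) ds = 387.
M_4 = 371.25.
Error = 387 − 371.25 = 15.75.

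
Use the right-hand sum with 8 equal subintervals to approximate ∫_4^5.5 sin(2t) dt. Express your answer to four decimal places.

Δt = (5.5 − 4)/8 = 0.1875.
Right endpoints: 4.1875, 4.375, 4.5625, 4.75, 4.9375, 5.125, 5.3125, 5.5.
f(4.1875) ≈ 0.8673, f(4.375) ≈ 0.6247, f(4.5625) ≈ 0.2953, f(4.75) ≈ -0.0752, f(4.9375) ≈ -0.4352, f(5.125) ≈ -0.7347, f(5.3125) ≈ -0.9321, f(5.5) ≈ -1.0000.
Sum = Δt · [f(4.1875) + f(4.375) + f(4.5625) + ...].
Sum ≈ -0.2606.

-0.2606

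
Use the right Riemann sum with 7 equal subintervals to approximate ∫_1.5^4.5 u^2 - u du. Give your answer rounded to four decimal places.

Δu = (4.5 − 1.5)/7 = 3/7.
Right endpoints: 27/14, 33/14, 39/14, 45/14, 51/14, 57/14, 4.5.
f(27/14) = 351/196, f(33/14) = 627/196, f(39/14) = 975/196, f(45/14) = 1395/196, f(51/14) = 1887/196, f(57/14) = 2451/196, f(4.5) = 15.75.
Sum = Δu · [f(27/14) + f(33/14) + f(39/14) + ...].
Sum ≈ 23.5561.

23.5561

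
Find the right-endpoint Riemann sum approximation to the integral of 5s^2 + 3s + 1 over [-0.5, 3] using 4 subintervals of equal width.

87.80078125

Δs = (3 − (-0.5))/4 = 0.875.
Right endpoints: 0.375, 1.25, 2.125, 3.
f(0.375) = 2.828125, f(1.25) = 12.5625, f(2.125) = 29.953125, f(3) = 55.
Sum = Δs · [f(0.375) + f(1.25) + f(2.125) + f(3)].
Sum = 87.80078125.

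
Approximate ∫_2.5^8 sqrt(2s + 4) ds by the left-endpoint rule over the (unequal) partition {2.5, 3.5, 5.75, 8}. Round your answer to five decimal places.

Subinterval widths: 1, 2.25, 2.25.
Left endpoints: 2.5, 3.5, 5.75.
f(2.5) ≈ 3.00000, f(3.5) ≈ 3.31662, f(5.75) ≈ 3.93700.
Sum = Σ Δs_i · f(s_i).
Sum ≈ 19.32066.

19.32066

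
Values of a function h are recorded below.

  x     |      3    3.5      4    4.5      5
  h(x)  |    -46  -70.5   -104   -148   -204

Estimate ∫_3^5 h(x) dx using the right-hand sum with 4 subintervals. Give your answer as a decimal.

Δx = 0.5.
Sum = 0.5·[(-70.5) + (-104) + (-148) + (-204)] = -263.25.

-263.25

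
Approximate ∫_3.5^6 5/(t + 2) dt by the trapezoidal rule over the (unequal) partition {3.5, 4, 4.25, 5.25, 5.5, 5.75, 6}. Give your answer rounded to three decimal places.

1.877

Subinterval widths: 0.5, 0.25, 1, 0.25, 0.25, 0.25.
f(3.5) = 10/11, f(4) = 5/6, f(4.25) = 0.8, f(5.25) = 20/29, f(5.5) = 2/3, f(5.75) = 20/31, f(6) = 0.625.
On each subinterval the trapezoid contributes (Δt_i/2)·[f(t_{i-1}) + f(t_i)].
Sum ≈ 1.877.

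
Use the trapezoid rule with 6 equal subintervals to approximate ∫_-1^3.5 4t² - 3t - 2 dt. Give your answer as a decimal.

34.3125

Δt = (3.5 − (-1))/6 = 0.75.
f(-1) = 5, f(-0.25) = -1, f(0.5) = -2.5, f(1.25) = 0.5, f(2) = 8, f(2.75) = 20, f(3.5) = 36.5.
T_6 = (Δt/2)·[f(t_0) + 2f(t_1) + ... + 2f(t_{5}) + f(t_6)].
Sum = 34.3125.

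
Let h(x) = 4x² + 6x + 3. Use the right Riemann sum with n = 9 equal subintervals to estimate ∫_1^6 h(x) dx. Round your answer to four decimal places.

454.9177

Δx = (6 − 1)/9 = 5/9.
Right endpoints: 14/9, 19/9, 8/3, 29/9, 34/9, 13/3, 44/9, 49/9, 6.
h(14/9) = 1783/81, h(19/9) = 2713/81, h(8/3) = 427/9, h(29/9) = 5173/81, h(34/9) = 6703/81, h(13/3) = 937/9, h(44/9) = 10363/81, h(49/9) = 12493/81, h(6) = 183.
Sum = Δx · [h(14/9) + h(19/9) + h(8/3) + ...].
Sum ≈ 454.9177.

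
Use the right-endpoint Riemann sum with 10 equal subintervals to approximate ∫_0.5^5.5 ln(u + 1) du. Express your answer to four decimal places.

Δu = (5.5 − 0.5)/10 = 0.5.
Right endpoints: 1, 1.5, 2, 2.5, 3, 3.5, 4, 4.5, 5, 5.5.
f(1) ≈ 0.6931, f(1.5) ≈ 0.9163, f(2) ≈ 1.0986, f(2.5) ≈ 1.2528, f(3) ≈ 1.3863, f(3.5) ≈ 1.5041, f(4) ≈ 1.6094, f(4.5) ≈ 1.7047, f(5) ≈ 1.7918, f(5.5) ≈ 1.8718.
Sum = Δu · [f(1) + f(1.5) + f(2) + ...].
Sum ≈ 6.9145.

6.9145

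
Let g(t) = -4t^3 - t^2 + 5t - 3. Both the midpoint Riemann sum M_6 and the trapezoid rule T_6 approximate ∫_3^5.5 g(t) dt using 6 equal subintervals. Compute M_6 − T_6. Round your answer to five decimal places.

5.64236

M_6 ≈ -833.0150463.
T_6 ≈ -838.6574074.
M_6 − T_6 ≈ 5.64236.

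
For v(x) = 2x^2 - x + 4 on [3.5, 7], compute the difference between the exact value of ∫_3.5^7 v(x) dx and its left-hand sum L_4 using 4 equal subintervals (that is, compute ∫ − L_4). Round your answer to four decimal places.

29.7318

Exact integral: ∫_3.5^7 v(x) dx ≈ 195.708333.
L_4 = 165.9765625.
Error ≈ 195.708333 − 165.9765625 ≈ 29.7318.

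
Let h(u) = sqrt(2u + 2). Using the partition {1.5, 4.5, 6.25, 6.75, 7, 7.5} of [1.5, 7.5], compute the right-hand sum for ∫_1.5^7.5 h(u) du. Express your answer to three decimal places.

Subinterval widths: 3, 1.75, 0.5, 0.25, 0.5.
Right endpoints: 4.5, 6.25, 6.75, 7, 7.5.
h(4.5) ≈ 3.317, h(6.25) ≈ 3.808, h(6.75) ≈ 3.937, h(7) ≈ 4.000, h(7.5) ≈ 4.123.
Sum = Σ Δu_i · h(u_i).
Sum ≈ 21.644.

21.644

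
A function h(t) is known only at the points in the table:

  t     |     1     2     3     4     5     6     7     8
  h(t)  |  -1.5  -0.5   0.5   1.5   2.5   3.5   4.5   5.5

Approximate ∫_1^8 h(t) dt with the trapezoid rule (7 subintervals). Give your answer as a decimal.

14

Δt = 1.
T_7 = (1/2)·[(-1.5) + 2·(-0.5) + 2·0.5 + 2·1.5 + 2·2.5 + 2·3.5 + 2·4.5 + 5.5] = 14.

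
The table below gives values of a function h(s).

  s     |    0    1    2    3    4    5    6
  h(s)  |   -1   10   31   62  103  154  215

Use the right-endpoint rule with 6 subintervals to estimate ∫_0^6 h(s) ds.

575

Δs = 1.
Sum = 1·[10 + 31 + 62 + 103 + 154 + 215] = 575.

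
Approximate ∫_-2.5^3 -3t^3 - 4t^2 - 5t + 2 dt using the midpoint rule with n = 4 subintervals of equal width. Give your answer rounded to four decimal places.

Δt = (3 − (-2.5))/4 = 1.375.
Midpoints: -1.8125, -0.4375, 0.9375, 2.3125.
f(-1.8125) = 64655/4096, f(-0.4375) = 15045/4096, f(0.9375) = -35533/4096, f(2.3125) = -278743/4096.
Sum = Δt · [f(-1.8125) + f(-0.4375) + f(0.9375) + f(2.3125)].
Sum ≈ -78.7456.

-78.7456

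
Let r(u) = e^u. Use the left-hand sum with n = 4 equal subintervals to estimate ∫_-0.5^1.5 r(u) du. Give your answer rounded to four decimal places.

Δu = (1.5 − (-0.5))/4 = 0.5.
Left endpoints: -0.5, 0, 0.5, 1.
r(-0.5) ≈ 0.6065, r(0) ≈ 1.0000, r(0.5) ≈ 1.6487, r(1) ≈ 2.7183.
Sum = Δu · [r(-0.5) + r(0) + r(0.5) + r(1)].
Sum ≈ 2.9868.

2.9868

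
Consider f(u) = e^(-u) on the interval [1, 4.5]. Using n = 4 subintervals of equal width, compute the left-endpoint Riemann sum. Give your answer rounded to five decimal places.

Δu = (4.5 − 1)/4 = 0.875.
Left endpoints: 1, 1.875, 2.75, 3.625.
f(1) ≈ 0.36788, f(1.875) ≈ 0.15335, f(2.75) ≈ 0.06393, f(3.625) ≈ 0.02665.
Sum = Δu · [f(1) + f(1.875) + f(2.75) + f(3.625)].
Sum ≈ 0.53533.

0.53533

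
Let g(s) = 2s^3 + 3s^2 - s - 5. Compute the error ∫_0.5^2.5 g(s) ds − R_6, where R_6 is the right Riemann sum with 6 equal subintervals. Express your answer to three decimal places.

Exact integral: ∫_0.5^2.5 g(s) ds = 22.
R_6 ≈ 30.27778.
Error ≈ 22 − 30.27778 ≈ -8.278.

-8.278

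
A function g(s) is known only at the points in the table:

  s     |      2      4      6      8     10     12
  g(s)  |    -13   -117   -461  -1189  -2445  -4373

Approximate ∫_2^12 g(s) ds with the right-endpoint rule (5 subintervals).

Δs = 2.
Sum = 2·[(-117) + (-461) + (-1189) + (-2445) + (-4373)] = -17170.

-17170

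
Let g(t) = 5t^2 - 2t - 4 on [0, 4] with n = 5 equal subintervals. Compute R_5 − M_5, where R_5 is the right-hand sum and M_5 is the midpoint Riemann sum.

R_5 = 105.6.
M_5 = 73.6.
R_5 − M_5 = 32.

32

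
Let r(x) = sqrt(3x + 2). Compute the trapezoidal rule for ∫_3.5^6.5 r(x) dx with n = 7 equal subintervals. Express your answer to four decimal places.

Δx = (6.5 − 3.5)/7 = 3/7.
r(3.5) ≈ 3.5355, r(55/14) ≈ 3.7129, r(61/14) ≈ 3.8822, r(67/14) ≈ 4.0444, r(73/14) ≈ 4.2003, r(79/14) ≈ 4.3507, r(85/14) ≈ 4.4960, r(6.5) ≈ 4.6368.
T_7 = (Δx/2)·[r(x_0) + 2r(x_1) + ... + 2r(x_{6}) + r(x_7)].
Sum ≈ 12.3312.

12.3312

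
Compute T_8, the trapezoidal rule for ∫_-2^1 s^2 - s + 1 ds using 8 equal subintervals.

Δs = (1 − (-2))/8 = 0.375.
f(-2) = 7, f(-1.625) = 5.265625, f(-1.25) = 3.8125, f(-0.875) = 2.640625, f(-0.5) = 1.75, f(-0.125) = 1.140625, f(0.25) = 0.8125, f(0.625) = 0.765625, f(1) = 1.
T_8 = (Δs/2)·[f(s_0) + 2f(s_1) + ... + 2f(s_{7}) + f(s_8)].
Sum = 7.5703125.

7.5703125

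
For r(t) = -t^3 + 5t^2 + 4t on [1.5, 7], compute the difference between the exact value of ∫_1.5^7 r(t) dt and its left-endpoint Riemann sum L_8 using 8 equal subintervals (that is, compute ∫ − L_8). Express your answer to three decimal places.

-25.474

Exact integral: ∫_1.5^7 r(t) dt ≈ 60.55729.
L_8 ≈ 86.03149.
Error ≈ 60.55729 − 86.03149 ≈ -25.474.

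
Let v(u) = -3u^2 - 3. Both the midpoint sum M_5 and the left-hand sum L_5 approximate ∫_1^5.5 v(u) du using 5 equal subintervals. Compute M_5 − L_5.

-36.75375

M_5 = -177.96375.
L_5 = -141.21.
M_5 − L_5 = -36.75375.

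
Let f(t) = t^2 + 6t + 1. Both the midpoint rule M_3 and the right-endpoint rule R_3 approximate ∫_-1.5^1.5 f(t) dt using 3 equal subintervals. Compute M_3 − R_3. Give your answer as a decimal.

M_3 = 5.
R_3 = 14.75.
M_3 − R_3 = -9.75.

-9.75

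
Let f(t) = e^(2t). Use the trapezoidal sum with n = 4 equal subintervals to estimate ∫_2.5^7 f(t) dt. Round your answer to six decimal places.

Δt = (7 − 2.5)/4 = 1.125.
f(2.5) ≈ 148.413159, f(3.625) ≈ 1408.104848, f(4.75) ≈ 13359.726830, f(5.875) ≈ 126753.559006, f(7) ≈ 1202604.284165.
T_4 = (Δt/2)·[f(t_0) + 2f(t_1) + 2f(t_2) + 2f(t_3) + f(t_4)].
Sum ≈ 835759.956764.

835759.956764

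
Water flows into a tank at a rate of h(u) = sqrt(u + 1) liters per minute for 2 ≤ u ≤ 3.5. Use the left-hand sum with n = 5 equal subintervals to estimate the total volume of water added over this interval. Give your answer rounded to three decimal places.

2.841

Δu = (3.5 − 2)/5 = 0.3.
Left endpoints: 2, 2.3, 2.6, 2.9, 3.2.
h(2) ≈ 1.732, h(2.3) ≈ 1.817, h(2.6) ≈ 1.897, h(2.9) ≈ 1.975, h(3.2) ≈ 2.049.
Sum = Δu · [h(2) + h(2.3) + h(2.6) + h(2.9) + h(3.2)].
Sum ≈ 2.841.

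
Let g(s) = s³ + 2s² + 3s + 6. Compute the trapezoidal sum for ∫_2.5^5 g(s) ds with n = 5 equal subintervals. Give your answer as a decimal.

Δs = (5 − 2.5)/5 = 0.5.
g(2.5) = 41.625, g(3) = 60, g(3.5) = 83.875, g(4) = 114, g(4.5) = 151.125, g(5) = 196.
T_5 = (Δs/2)·[g(s_0) + 2g(s_1) + ... + 2g(s_{4}) + g(s_5)].
Sum = 263.90625.

263.90625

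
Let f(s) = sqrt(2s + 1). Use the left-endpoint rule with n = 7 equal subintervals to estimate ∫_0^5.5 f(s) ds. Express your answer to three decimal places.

Δs = (5.5 − 0)/7 = 11/14.
Left endpoints: 0, 11/14, 11/7, 33/14, 22/7, 55/14, 33/7.
f(0) ≈ 1.000, f(11/14) ≈ 1.604, f(11/7) ≈ 2.035, f(33/14) ≈ 2.390, f(22/7) ≈ 2.699, f(55/14) ≈ 2.976, f(33/7) ≈ 3.229.
Sum = Δs · [f(0) + f(11/14) + f(11/7) + ...].
Sum ≈ 12.520.

12.520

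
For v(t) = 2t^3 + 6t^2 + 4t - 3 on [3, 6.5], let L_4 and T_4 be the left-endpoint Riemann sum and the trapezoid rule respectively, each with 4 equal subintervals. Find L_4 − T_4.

-310.078125

L_4 ≈ 1108.61133.
T_4 ≈ 1418.68945.
L_4 − T_4 = -310.078125.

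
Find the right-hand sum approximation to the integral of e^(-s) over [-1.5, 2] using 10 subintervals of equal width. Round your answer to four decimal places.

3.6300

Δs = (2 − (-1.5))/10 = 0.35.
Right endpoints: -1.15, -0.8, -0.45, -0.1, 0.25, 0.6, 0.95, 1.3, 1.65, 2.
f(-1.15) ≈ 3.1582, f(-0.8) ≈ 2.2255, f(-0.45) ≈ 1.5683, f(-0.1) ≈ 1.1052, f(0.25) ≈ 0.7788, f(0.6) ≈ 0.5488, f(0.95) ≈ 0.3867, f(1.3) ≈ 0.2725, f(1.65) ≈ 0.1920, f(2) ≈ 0.1353.
Sum = Δs · [f(-1.15) + f(-0.8) + f(-0.45) + ...].
Sum ≈ 3.6300.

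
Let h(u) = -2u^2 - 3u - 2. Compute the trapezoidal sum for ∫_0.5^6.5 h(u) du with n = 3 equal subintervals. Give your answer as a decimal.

-266

Δu = (6.5 − 0.5)/3 = 2.
h(0.5) = -4, h(2.5) = -22, h(4.5) = -56, h(6.5) = -106.
T_3 = (Δu/2)·[h(u_0) + 2h(u_1) + 2h(u_2) + h(u_3)].
Sum = -266.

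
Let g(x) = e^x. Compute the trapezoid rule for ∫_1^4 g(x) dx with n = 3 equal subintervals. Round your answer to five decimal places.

56.13281

Δx = (4 − 1)/3 = 1.
g(1) ≈ 2.71828, g(2) ≈ 7.38906, g(3) ≈ 20.08554, g(4) ≈ 54.59815.
T_3 = (Δx/2)·[g(x_0) + 2g(x_1) + 2g(x_2) + g(x_3)].
Sum ≈ 56.13281.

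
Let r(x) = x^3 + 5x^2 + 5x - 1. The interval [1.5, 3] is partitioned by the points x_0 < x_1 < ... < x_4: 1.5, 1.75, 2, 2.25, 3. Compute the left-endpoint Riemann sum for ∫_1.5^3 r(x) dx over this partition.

56.8515625

Subinterval widths: 0.25, 0.25, 0.25, 0.75.
Left endpoints: 1.5, 1.75, 2, 2.25.
r(1.5) = 21.125, r(1.75) = 28.421875, r(2) = 37, r(2.25) = 46.953125.
Sum = Σ Δx_i · r(x_i).
Sum = 56.8515625.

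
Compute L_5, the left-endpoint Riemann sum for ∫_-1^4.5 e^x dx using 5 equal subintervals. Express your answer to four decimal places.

49.2046

Δx = (4.5 − (-1))/5 = 1.1.
Left endpoints: -1, 0.1, 1.2, 2.3, 3.4.
f(-1) ≈ 0.3679, f(0.1) ≈ 1.1052, f(1.2) ≈ 3.3201, f(2.3) ≈ 9.9742, f(3.4) ≈ 29.9641.
Sum = Δx · [f(-1) + f(0.1) + f(1.2) + f(2.3) + f(3.4)].
Sum ≈ 49.2046.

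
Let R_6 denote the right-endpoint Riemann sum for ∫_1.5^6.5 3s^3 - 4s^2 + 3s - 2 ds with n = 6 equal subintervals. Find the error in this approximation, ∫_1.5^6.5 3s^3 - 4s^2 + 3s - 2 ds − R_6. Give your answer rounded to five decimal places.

Exact integral: ∫_1.5^6.5 f(s) ds ≈ 1023.3333333.
R_6 ≈ 1320.4976852.
Error ≈ 1023.3333333 − 1320.4976852 ≈ -297.16435.

-297.16435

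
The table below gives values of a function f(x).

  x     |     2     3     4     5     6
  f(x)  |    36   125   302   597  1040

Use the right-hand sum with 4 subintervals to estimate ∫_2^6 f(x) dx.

2064

Δx = 1.
Sum = 1·[125 + 302 + 597 + 1040] = 2064.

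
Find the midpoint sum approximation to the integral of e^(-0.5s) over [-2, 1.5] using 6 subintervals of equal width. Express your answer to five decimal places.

4.47595

Δs = (1.5 − (-2))/6 = 7/12.
Midpoints: -41/24, -1.125, -13/24, 1/24, 0.625, 29/24.
f(-41/24) ≈ 2.34942, f(-1.125) ≈ 1.75505, f(-13/24) ≈ 1.31106, f(1/24) ≈ 0.97938, f(0.625) ≈ 0.73162, f(29/24) ≈ 0.54653.
Sum = Δs · [f(-41/24) + f(-1.125) + f(-13/24) + ...].
Sum ≈ 4.47595.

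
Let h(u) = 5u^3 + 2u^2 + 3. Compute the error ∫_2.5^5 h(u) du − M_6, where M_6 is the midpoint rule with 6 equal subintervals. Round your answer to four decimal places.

Exact integral: ∫_2.5^5 h(u) du ≈ 812.838542.
M_6 ≈ 810.731698.
Error ≈ 812.838542 − 810.731698 ≈ 2.1068.

2.1068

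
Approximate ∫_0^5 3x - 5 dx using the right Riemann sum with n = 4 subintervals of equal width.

21.875

Δx = (5 − 0)/4 = 1.25.
Right endpoints: 1.25, 2.5, 3.75, 5.
f(1.25) = -1.25, f(2.5) = 2.5, f(3.75) = 6.25, f(5) = 10.
Sum = Δx · [f(1.25) + f(2.5) + f(3.75) + f(5)].
Sum = 21.875.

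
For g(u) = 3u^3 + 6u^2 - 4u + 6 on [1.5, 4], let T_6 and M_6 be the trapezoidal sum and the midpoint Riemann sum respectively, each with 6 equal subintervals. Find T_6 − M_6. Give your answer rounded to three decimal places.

3.337

T_6 ≈ 299.17752.
M_6 ≈ 295.84093.
T_6 − M_6 ≈ 3.337.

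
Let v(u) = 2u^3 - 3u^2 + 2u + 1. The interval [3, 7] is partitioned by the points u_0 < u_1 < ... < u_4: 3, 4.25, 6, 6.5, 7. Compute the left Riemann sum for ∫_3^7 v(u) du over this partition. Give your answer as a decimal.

Subinterval widths: 1.25, 1.75, 0.5, 0.5.
Left endpoints: 3, 4.25, 6, 6.5.
v(3) = 34, v(4.25) = 108.84375, v(6) = 337, v(6.5) = 436.5.
Sum = Σ Δu_i · v(u_i).
Sum = 619.7265625.

619.7265625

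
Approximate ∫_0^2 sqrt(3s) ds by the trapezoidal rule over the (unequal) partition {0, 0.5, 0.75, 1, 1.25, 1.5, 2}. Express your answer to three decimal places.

Subinterval widths: 0.5, 0.25, 0.25, 0.25, 0.25, 0.5.
f(0) ≈ 0.000, f(0.5) ≈ 1.225, f(0.75) ≈ 1.500, f(1) ≈ 1.732, f(1.25) ≈ 1.936, f(1.5) ≈ 2.121, f(2) ≈ 2.449.
On each subinterval the trapezoid contributes (Δs_i/2)·[f(s_{i-1}) + f(s_i)].
Sum ≈ 3.159.

3.159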